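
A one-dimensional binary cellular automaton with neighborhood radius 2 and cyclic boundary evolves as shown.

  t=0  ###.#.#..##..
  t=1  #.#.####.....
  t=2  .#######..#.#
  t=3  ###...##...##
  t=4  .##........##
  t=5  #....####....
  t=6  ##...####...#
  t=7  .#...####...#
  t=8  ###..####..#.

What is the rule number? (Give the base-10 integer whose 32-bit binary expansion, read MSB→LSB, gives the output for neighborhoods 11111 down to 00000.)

2024837013

  #####|.  b31=0 t=2,i=3
  ####.|#  b30=1 t=1,i=6
  ###.#|#  b29=1 t=0,i=2
  ###..|#  b28=1 t=1,i=7
  ##.##|#  b27=1 t=4,i=0
  ##.#.|.  b26=0 t=0,i=3
  ##..#|.  b25=0 t=0,i=11
  ##...|.  b24=0 t=1,i=8
  #.###|#  b23=1 t=1,i=4
  #.##.|.  b22=0 t=4,i=1
  #.#.#|#  b21=1 t=0,i=4
  #.#..|#  b20=1 t=0,i=6
  #..##|.  b19=0 t=0,i=8
  #..#.|.  b18=0 t=2,i=9
  #...#|.  b17=0 t=3,i=4
  #....|.  b16=0 t=1,i=9
  .####|#  b15=1 t=1,i=5
  .###.|.  b14=0 t=0,i=1
  .##.#|.  b13=0 t=4,i=12
  .##..|.  b12=0 t=0,i=10
  .#.##|#  b11=1 t=1,i=3
  .#.#.|#  b10=1 t=0,i=5
  .#..#|#  b9=1 t=0,i=7
  .#...|#  b8=1 t=5,i=1
  ..###|#  b7=1 t=0,i=0
  ..##.|.  b6=0 t=0,i=9
  ..#.#|.  b5=0 t=1,i=0
  ..#..|#  b4=1 t=5,i=0
  ...##|.  b3=0 t=3,i=5
  ...#.|#  b2=1 t=1,i=12
  ....#|.  b1=0 t=1,i=11
  .....|#  b0=1 t=1,i=10
  bits 01111000101100001000111110010101 = 2024837013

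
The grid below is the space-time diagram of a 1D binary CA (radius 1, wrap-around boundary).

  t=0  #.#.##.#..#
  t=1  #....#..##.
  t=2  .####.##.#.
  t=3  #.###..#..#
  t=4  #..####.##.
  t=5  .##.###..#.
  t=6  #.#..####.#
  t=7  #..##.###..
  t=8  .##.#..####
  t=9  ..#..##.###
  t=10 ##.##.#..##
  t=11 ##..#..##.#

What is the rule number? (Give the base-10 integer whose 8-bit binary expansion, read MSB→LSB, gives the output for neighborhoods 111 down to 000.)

211

  ### -> #   bit 7 = 1  t=2,i=2
  ##. -> #   bit 6 = 1  t=0,i=0
  #.# -> .   bit 5 = 0  t=0,i=1
  #.. -> #   bit 4 = 1  t=0,i=8
  .## -> .   bit 3 = 0  t=0,i=4
  .#. -> .   bit 2 = 0  t=0,i=2
  ..# -> #   bit 1 = 1  t=0,i=9
  ... -> #   bit 0 = 1  t=1,i=2
  bits 11010011 = 211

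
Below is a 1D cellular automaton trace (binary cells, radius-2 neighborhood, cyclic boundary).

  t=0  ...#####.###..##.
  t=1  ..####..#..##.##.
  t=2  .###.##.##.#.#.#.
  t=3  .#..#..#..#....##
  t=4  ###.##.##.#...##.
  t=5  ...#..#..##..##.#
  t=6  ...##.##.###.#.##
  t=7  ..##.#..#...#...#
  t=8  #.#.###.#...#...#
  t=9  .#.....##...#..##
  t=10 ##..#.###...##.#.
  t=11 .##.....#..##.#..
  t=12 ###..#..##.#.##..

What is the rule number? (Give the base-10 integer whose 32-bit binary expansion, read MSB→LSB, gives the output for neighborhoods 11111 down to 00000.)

  ##### -> #   bit 31 = 1  t=0,i=5
  ####. -> .   bit 30 = 0  t=0,i=6
  ###.# -> .   bit 29 = 0  t=0,i=7
  ###.. -> #   bit 28 = 1  t=0,i=11
  ##.## -> #   bit 27 = 1  t=0,i=8
  ##.#. -> #   bit 26 = 1  t=2,i=10
  ##..# -> #   bit 25 = 1  t=0,i=12
  ##... -> .   bit 24 = 0  t=0,i=16
  #.### -> .   bit 23 = 0  t=0,i=9
  #.##. -> .   bit 22 = 0  t=1,i=14
  #.#.# -> .   bit 21 = 0  t=2,i=11
  #.#.. -> #   bit 20 = 1  t=2,i=15
  #..## -> .   bit 19 = 0  t=0,i=13
  #..#. -> .   bit 18 = 0  t=1,i=7
  #...# -> .   bit 17 = 0  t=1,i=0
  #.... -> .   bit 16 = 0  t=0,i=0
  .#### -> #   bit 15 = 1  t=0,i=4
  .###. -> .   bit 14 = 0  t=0,i=10
  .##.# -> .   bit 13 = 0  t=1,i=12
  .##.. -> #   bit 12 = 1  t=0,i=15
  .#.## -> .   bit 11 = 0  t=6,i=14
  .#.#. -> .   bit 10 = 0  t=2,i=12
  .#..# -> #   bit 9 = 1  t=1,i=9
  .#... -> .   bit 8 = 0  t=3,i=11
  ..### -> #   bit 7 = 1  t=0,i=3
  ..##. -> #   bit 6 = 1  t=0,i=14
  ..#.# -> .   bit 5 = 0  t=10,i=4
  ..#.. -> #   bit 4 = 1  t=1,i=8
  ...## -> #   bit 3 = 1  t=0,i=2
  ...#. -> .   bit 2 = 0  t=5,i=2
  ....# -> .   bit 1 = 0  t=0,i=1
  ..... -> #   bit 0 = 1  t=9,i=4
  bits 10011110000100001001001011011001 = 2651886297

2651886297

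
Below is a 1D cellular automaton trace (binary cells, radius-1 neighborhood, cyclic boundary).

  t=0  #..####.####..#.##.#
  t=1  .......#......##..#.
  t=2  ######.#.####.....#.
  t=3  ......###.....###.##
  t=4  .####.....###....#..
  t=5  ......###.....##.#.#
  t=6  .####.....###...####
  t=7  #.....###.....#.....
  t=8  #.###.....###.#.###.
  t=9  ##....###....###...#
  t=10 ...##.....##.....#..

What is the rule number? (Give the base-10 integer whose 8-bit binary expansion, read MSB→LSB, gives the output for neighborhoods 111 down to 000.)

  nb ###: next=.  (t=0,i=4, bit7=0)
  nb ##.: next=.  (t=0,i=0, bit6=0)
  nb #.#: next=#  (t=0,i=7, bit5=1)
  nb #..: next=.  (t=0,i=1, bit4=0)
  nb .##: next=.  (t=0,i=3, bit3=0)
  nb .#.: next=#  (t=0,i=14, bit2=1)
  nb ..#: next=.  (t=0,i=2, bit1=0)
  nb ...: next=#  (t=1,i=0, bit0=1)
  bits 00100101 = 37

37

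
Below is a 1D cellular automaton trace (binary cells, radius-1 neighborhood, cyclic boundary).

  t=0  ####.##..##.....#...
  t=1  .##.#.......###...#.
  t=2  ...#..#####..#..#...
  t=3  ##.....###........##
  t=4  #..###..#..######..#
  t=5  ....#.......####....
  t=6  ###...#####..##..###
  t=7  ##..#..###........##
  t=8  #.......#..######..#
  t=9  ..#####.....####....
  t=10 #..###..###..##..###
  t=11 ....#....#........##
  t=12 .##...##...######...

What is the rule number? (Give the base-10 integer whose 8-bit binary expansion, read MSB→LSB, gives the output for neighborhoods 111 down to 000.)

  [7] ### => #  t=0,i=1
  [6] ##. => .  t=0,i=3
  [5] #.# => #  t=0,i=4
  [4] #.. => .  t=0,i=7
  [3] .## => .  t=0,i=0
  [2] .#. => .  t=0,i=16
  [1] ..# => .  t=0,i=8
  [0] ... => #  t=0,i=12
  bits 10100001 = 161

161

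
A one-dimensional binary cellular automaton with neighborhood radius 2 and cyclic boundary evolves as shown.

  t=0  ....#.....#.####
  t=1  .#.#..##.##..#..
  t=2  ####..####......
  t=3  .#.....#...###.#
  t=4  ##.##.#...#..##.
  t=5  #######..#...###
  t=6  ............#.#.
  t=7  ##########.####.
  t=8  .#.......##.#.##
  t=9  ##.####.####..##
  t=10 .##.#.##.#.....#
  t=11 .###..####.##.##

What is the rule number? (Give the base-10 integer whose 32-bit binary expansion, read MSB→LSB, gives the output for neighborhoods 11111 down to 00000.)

743548013

  [31] ##### => .  t=5,i=0
  [30] ####. => .  t=0,i=14
  [29] ###.# => #  t=3,i=13
  [28] ###.. => .  t=0,i=15
  [27] ##.## => #  t=1,i=8
  [26] ##.#. => #  t=3,i=14
  [25] ##..# => .  t=1,i=11
  [24] ##... => .  t=0,i=0
  [23] #.### => .  t=0,i=12
  [22] #.##. => #  t=1,i=9
  [21] #.#.# => .  t=3,i=15
  [20] #.#.. => #  t=1,i=3
  [19] #..## => .  t=1,i=5
  [18] #..#. => .  t=1,i=12
  [17] #...# => .  t=1,i=15
  [16] #.... => #  t=0,i=1
  [15] .#### => #  t=0,i=13
  [14] .###. => .  t=3,i=12
  [13] .##.# => #  t=1,i=7
  [12] .##.. => .  t=1,i=10
  [11] .#.## => .  t=0,i=11
  [10] .#.#. => #  t=1,i=2
  [9] .#..# => .  t=1,i=4
  [8] .#... => .  t=0,i=5
  [7] ..### => .  t=2,i=0
  [6] ..##. => #  t=1,i=6
  [5] ..#.# => #  t=0,i=10
  [4] ..#.. => .  t=0,i=4
  [3] ...## => #  t=2,i=15
  [2] ...#. => #  t=0,i=3
  [1] ....# => .  t=0,i=2
  [0] ..... => #  t=0,i=7
  bits 00101100010100011010010001101101 = 743548013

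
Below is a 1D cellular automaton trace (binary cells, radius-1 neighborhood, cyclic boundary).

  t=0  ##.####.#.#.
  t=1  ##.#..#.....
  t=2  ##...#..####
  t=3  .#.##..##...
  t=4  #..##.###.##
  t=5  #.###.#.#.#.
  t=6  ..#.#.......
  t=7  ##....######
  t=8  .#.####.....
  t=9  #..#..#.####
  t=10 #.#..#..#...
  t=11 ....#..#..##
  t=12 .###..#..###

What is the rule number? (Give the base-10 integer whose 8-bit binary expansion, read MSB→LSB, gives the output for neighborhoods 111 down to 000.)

75

  ### -> .   bit 7 = 0  t=0,i=4
  ##. -> #   bit 6 = 1  t=0,i=1
  #.# -> .   bit 5 = 0  t=0,i=2
  #.. -> .   bit 4 = 0  t=1,i=4
  .## -> #   bit 3 = 1  t=0,i=0
  .#. -> .   bit 2 = 0  t=0,i=8
  ..# -> #   bit 1 = 1  t=1,i=5
  ... -> #   bit 0 = 1  t=1,i=8
  bits 01001011 = 75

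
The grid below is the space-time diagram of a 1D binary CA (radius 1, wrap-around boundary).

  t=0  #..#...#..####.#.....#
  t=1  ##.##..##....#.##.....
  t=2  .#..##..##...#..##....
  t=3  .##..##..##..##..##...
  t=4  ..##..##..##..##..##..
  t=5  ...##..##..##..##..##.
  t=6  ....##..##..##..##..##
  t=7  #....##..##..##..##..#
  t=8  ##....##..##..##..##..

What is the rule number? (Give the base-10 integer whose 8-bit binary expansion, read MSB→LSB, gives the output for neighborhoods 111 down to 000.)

  ### -> .   bit 7 = 0  t=0,i=11
  ##. -> #   bit 6 = 1  t=0,i=0
  #.# -> .   bit 5 = 0  t=0,i=14
  #.. -> #   bit 4 = 1  t=0,i=1
  .## -> .   bit 3 = 0  t=0,i=10
  .#. -> #   bit 2 = 1  t=0,i=3
  ..# -> .   bit 1 = 0  t=0,i=2
  ... -> .   bit 0 = 0  t=0,i=5
  bits 01010100 = 84

84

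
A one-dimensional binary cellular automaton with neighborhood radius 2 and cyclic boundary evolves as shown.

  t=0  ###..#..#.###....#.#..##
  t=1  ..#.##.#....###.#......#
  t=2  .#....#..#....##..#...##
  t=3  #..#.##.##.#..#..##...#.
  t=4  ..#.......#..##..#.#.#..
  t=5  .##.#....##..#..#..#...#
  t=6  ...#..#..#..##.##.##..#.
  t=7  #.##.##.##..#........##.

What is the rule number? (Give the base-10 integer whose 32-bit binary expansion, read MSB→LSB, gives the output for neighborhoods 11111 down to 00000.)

891650132

  nb #####: next=.  (t=0,i=0, bit31=0)
  nb ####.: next=.  (t=0,i=1, bit30=0)
  nb ###.#: next=#  (t=1,i=14, bit29=1)
  nb ###..: next=#  (t=0,i=2, bit28=1)
  nb ##.##: next=.  (t=3,i=7, bit27=0)
  nb ##.#.: next=#  (t=1,i=6, bit26=1)
  nb ##..#: next=.  (t=0,i=3, bit25=0)
  nb ##...: next=#  (t=0,i=13, bit24=1)
  nb #.###: next=.  (t=0,i=10, bit23=0)
  nb #.##.: next=.  (t=1,i=4, bit22=0)
  nb #.#.#: next=#  (t=4,i=19, bit21=1)
  nb #.#..: next=.  (t=0,i=19, bit20=0)
  nb #..##: next=.  (t=0,i=21, bit19=0)
  nb #..#.: next=#  (t=0,i=4, bit18=1)
  nb #...#: next=.  (t=2,i=20, bit17=0)
  nb #....: next=#  (t=0,i=14, bit16=1)
  nb .####: next=#  (t=0,i=23, bit15=1)
  nb .###.: next=.  (t=0,i=11, bit14=0)
  nb .##.#: next=.  (t=1,i=5, bit13=0)
  nb .##..: next=.  (t=2,i=15, bit12=0)
  nb .#.##: next=.  (t=0,i=9, bit11=0)
  nb .#.#.: next=.  (t=0,i=18, bit10=0)
  nb .#..#: next=.  (t=0,i=6, bit9=0)
  nb .#...: next=.  (t=1,i=8, bit8=0)
  nb ..###: next=.  (t=0,i=22, bit7=0)
  nb ..##.: next=#  (t=2,i=14, bit6=1)
  nb ..#.#: next=.  (t=0,i=8, bit5=0)
  nb ..#..: next=#  (t=0,i=5, bit4=1)
  nb ...##: next=.  (t=1,i=11, bit3=0)
  nb ...#.: next=#  (t=0,i=16, bit2=1)
  nb ....#: next=.  (t=0,i=15, bit1=0)
  nb .....: next=.  (t=1,i=19, bit0=0)
  bits 00110101001001011000000001010100 = 891650132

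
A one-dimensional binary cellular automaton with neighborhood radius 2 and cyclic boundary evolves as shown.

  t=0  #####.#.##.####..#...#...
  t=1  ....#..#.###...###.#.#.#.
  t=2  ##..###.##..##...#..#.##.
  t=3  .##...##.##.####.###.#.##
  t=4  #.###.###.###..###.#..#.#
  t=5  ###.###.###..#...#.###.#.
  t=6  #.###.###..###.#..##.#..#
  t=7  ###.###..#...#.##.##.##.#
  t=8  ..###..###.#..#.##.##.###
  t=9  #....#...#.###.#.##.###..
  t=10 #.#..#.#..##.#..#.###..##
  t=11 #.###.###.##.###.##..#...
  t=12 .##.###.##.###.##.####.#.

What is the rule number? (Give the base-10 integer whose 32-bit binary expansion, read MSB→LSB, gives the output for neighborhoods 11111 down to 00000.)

  #####|.  b31=0 t=0,i=2
  ####.|.  b30=0 t=0,i=3
  ###.#|#  b29=1 t=0,i=4
  ###..|.  b28=0 t=0,i=14
  ##.##|#  b27=1 t=0,i=10
  ##.#.|.  b26=0 t=0,i=5
  ##..#|#  b25=1 t=0,i=15
  ##...|#  b24=1 t=1,i=12
  #.###|#  b23=1 t=0,i=11
  #.##.|.  b22=0 t=0,i=8
  #.#.#|.  b21=0 t=0,i=6
  #.#..|#  b20=1 t=1,i=23
  #..##|.  b19=0 t=2,i=3
  #..#.|#  b18=1 t=0,i=16
  #...#|#  b17=1 t=0,i=19
  #....|#  b16=1 t=1,i=0
  .####|.  b15=0 t=0,i=1
  .###.|.  b14=0 t=1,i=10
  .##.#|#  b13=1 t=0,i=9
  .##..|#  b12=1 t=2,i=1
  .#.##|#  b11=1 t=0,i=7
  .#.#.|#  b10=1 t=1,i=20
  .#..#|#  b9=1 t=1,i=5
  .#...|.  b8=0 t=0,i=18
  ..###|.  b7=0 t=0,i=0
  ..##.|#  b6=1 t=2,i=12
  ..#.#|.  b5=0 t=1,i=7
  ..#..|#  b4=1 t=0,i=17
  ...##|.  b3=0 t=0,i=24
  ...#.|.  b2=0 t=0,i=20
  ....#|.  b1=0 t=1,i=2
  .....|#  b0=1 t=1,i=1
  bits 00101011100101110011111001010001 = 731332177

731332177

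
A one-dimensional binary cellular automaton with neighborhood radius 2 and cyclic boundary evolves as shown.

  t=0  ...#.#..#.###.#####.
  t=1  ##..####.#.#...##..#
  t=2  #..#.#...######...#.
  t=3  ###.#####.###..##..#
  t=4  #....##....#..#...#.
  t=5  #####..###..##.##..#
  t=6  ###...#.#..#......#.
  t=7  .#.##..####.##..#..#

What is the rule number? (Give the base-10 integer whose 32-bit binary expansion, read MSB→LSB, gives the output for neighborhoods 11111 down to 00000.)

  nb #####: next=#  (t=0,i=16, bit31=1)
  nb ####.: next=.  (t=0,i=17, bit30=0)
  nb ###.#: next=.  (t=0,i=12, bit29=0)
  nb ###..: next=.  (t=0,i=18, bit28=0)
  nb ##.##: next=.  (t=0,i=13, bit27=0)
  nb ##.#.: next=.  (t=1,i=8, bit26=0)
  nb ##..#: next=.  (t=1,i=2, bit25=0)
  nb ##...: next=#  (t=0,i=19, bit24=1)
  nb #.###: next=.  (t=0,i=10, bit23=0)
  nb #.##.: next=.  (t=5,i=15, bit22=0)
  nb #.#.#: next=#  (t=1,i=9, bit21=1)
  nb #.#..: next=#  (t=0,i=5, bit20=1)
  nb #..##: next=#  (t=1,i=3, bit19=1)
  nb #..#.: next=#  (t=0,i=7, bit18=1)
  nb #...#: next=#  (t=1,i=13, bit17=1)
  nb #....: next=#  (t=0,i=0, bit16=1)
  nb .####: next=#  (t=0,i=15, bit15=1)
  nb .###.: next=#  (t=0,i=11, bit14=1)
  nb .##.#: next=.  (t=5,i=13, bit13=0)
  nb .##..: next=.  (t=1,i=16, bit12=0)
  nb .#.##: next=#  (t=0,i=9, bit11=1)
  nb .#.#.: next=#  (t=0,i=4, bit10=1)
  nb .#..#: next=#  (t=0,i=6, bit9=1)
  nb .#...: next=#  (t=1,i=12, bit8=1)
  nb ..###: next=.  (t=1,i=4, bit7=0)
  nb ..##.: next=.  (t=1,i=15, bit6=0)
  nb ..#.#: next=.  (t=0,i=3, bit5=0)
  nb ..#..: next=.  (t=4,i=11, bit4=0)
  nb ...##: next=#  (t=1,i=14, bit3=1)
  nb ...#.: next=.  (t=0,i=2, bit2=0)
  nb ....#: next=#  (t=0,i=1, bit1=1)
  nb .....: next=.  (t=6,i=14, bit0=0)
  bits 10000001001111111100111100001010 = 2168442634

2168442634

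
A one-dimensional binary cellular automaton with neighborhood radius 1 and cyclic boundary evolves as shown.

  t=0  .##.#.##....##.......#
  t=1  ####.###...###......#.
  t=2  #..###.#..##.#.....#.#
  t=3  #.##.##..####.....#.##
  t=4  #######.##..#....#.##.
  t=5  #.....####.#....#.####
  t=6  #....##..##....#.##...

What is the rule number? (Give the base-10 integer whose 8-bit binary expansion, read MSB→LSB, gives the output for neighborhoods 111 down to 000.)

  [7] ### => .  t=1,i=1
  [6] ##. => #  t=0,i=2
  [5] #.# => #  t=0,i=0
  [4] #.. => .  t=0,i=8
  [3] .## => #  t=0,i=1
  [2] .#. => .  t=0,i=4
  [1] ..# => #  t=0,i=11
  [0] ... => .  t=0,i=9
  bits 01101010 = 106

106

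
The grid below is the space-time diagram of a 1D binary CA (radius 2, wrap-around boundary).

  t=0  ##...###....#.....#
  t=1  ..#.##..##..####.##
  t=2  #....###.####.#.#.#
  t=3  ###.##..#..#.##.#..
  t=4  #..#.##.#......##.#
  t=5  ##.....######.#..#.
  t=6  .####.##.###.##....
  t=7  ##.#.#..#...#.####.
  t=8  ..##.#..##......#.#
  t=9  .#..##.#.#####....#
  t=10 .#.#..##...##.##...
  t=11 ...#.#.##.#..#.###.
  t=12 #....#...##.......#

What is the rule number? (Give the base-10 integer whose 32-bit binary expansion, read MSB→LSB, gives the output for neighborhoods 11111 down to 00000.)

3476623769

  ##### -> #   bit 31 = 1  t=5,i=9
  ####. -> #   bit 30 = 1  t=1,i=14
  ###.# -> .   bit 29 = 0  t=1,i=15
  ###.. -> .   bit 28 = 0  t=0,i=1
  ##.## -> #   bit 27 = 1  t=1,i=16
  ##.#. -> #   bit 26 = 1  t=2,i=13
  ##..# -> #   bit 25 = 1  t=1,i=0
  ##... -> #   bit 24 = 1  t=0,i=2
  #.### -> .   bit 23 = 0  t=2,i=9
  #.##. -> .   bit 22 = 0  t=1,i=4
  #.#.# -> #   bit 21 = 1  t=2,i=14
  #.#.. -> #   bit 20 = 1  t=3,i=16
  #..## -> #   bit 19 = 1  t=1,i=7
  #..#. -> .   bit 18 = 0  t=1,i=1
  #...# -> .   bit 17 = 0  t=0,i=3
  #.... -> #   bit 16 = 1  t=0,i=9
  .#### -> .   bit 15 = 0  t=1,i=13
  .###. -> .   bit 14 = 0  t=0,i=0
  .##.# -> .   bit 13 = 0  t=3,i=14
  .##.. -> #   bit 12 = 1  t=1,i=5
  .#.## -> .   bit 11 = 0  t=1,i=3
  .#.#. -> .   bit 10 = 0  t=2,i=15
  .#..# -> .   bit 9 = 0  t=3,i=9
  .#... -> #   bit 8 = 1  t=0,i=13
  ..### -> #   bit 7 = 1  t=0,i=5
  ..##. -> .   bit 6 = 0  t=1,i=8
  ..#.# -> .   bit 5 = 0  t=1,i=2
  ..#.. -> #   bit 4 = 1  t=0,i=12
  ...## -> #   bit 3 = 1  t=0,i=4
  ...#. -> .   bit 2 = 0  t=0,i=11
  ....# -> .   bit 1 = 0  t=0,i=10
  ..... -> #   bit 0 = 1  t=0,i=15
  bits 11001111001110010001000110011001 = 3476623769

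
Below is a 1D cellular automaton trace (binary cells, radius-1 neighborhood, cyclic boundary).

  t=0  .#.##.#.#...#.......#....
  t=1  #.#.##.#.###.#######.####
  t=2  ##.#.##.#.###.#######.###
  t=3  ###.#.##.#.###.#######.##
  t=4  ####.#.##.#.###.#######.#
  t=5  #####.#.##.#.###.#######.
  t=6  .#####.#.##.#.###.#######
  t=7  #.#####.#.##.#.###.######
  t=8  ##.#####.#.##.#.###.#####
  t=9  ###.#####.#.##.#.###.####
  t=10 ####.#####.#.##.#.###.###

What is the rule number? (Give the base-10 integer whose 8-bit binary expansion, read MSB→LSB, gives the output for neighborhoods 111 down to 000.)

  [7] ### => #  t=1,i=10
  [6] ##. => #  t=0,i=4
  [5] #.# => #  t=0,i=2
  [4] #.. => #  t=0,i=9
  [3] .## => .  t=0,i=3
  [2] .#. => .  t=0,i=1
  [1] ..# => #  t=0,i=0
  [0] ... => #  t=0,i=10
  bits 11110011 = 243

243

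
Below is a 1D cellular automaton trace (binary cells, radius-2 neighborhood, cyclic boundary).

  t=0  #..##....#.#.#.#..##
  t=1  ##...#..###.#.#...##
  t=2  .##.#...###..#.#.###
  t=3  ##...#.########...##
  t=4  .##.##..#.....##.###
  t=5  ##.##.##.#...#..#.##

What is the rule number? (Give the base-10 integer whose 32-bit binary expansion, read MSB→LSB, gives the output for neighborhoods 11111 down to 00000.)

  ##### -> .   bit 31 = 0  t=3,i=9
  ####. -> .   bit 30 = 0  t=1,i=0
  ###.# -> #   bit 29 = 1  t=1,i=10
  ###.. -> #   bit 28 = 1  t=0,i=0
  ##.## -> #   bit 27 = 1  t=2,i=0
  ##.#. -> .   bit 26 = 0  t=1,i=11
  ##..# -> #   bit 25 = 1  t=0,i=1
  ##... -> #   bit 24 = 1  t=0,i=5
  #.### -> .   bit 23 = 0  t=2,i=17
  #.##. -> #   bit 22 = 1  t=2,i=1
  #.#.# -> .   bit 21 = 0  t=0,i=11
  #.#.. -> .   bit 20 = 0  t=0,i=15
  #..## -> .   bit 19 = 0  t=0,i=2
  #..#. -> #   bit 18 = 1  t=2,i=12
  #...# -> .   bit 17 = 0  t=1,i=3
  #.... -> .   bit 16 = 0  t=0,i=6
  .#### -> #   bit 15 = 1  t=1,i=19
  .###. -> #   bit 14 = 1  t=0,i=19
  .##.# -> .   bit 13 = 0  t=2,i=2
  .##.. -> .   bit 12 = 0  t=0,i=4
  .#.## -> .   bit 11 = 0  t=2,i=16
  .#.#. -> #   bit 10 = 1  t=0,i=10
  .#..# -> .   bit 9 = 0  t=0,i=16
  .#... -> #   bit 8 = 1  t=1,i=15
  ..### -> #   bit 7 = 1  t=0,i=18
  ..##. -> .   bit 6 = 0  t=0,i=3
  ..#.# -> #   bit 5 = 1  t=0,i=9
  ..#.. -> .   bit 4 = 0  t=1,i=5
  ...## -> #   bit 3 = 1  t=1,i=17
  ...#. -> #   bit 2 = 1  t=0,i=8
  ....# -> .   bit 1 = 0  t=0,i=7
  ..... -> .   bit 0 = 0  t=4,i=11
  bits 00111011010001001100010110101100 = 994362796

994362796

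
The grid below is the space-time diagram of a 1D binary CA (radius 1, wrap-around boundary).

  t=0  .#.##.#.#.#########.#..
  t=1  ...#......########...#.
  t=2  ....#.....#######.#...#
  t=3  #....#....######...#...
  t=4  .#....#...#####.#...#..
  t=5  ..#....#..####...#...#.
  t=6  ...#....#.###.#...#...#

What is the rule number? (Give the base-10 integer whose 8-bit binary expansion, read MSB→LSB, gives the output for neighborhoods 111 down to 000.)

152

  [7] ### => #  t=0,i=11
  [6] ##. => .  t=0,i=4
  [5] #.# => .  t=0,i=2
  [4] #.. => #  t=0,i=21
  [3] .## => #  t=0,i=3
  [2] .#. => .  t=0,i=1
  [1] ..# => .  t=0,i=0
  [0] ... => .  t=0,i=22
  bits 10011000 = 152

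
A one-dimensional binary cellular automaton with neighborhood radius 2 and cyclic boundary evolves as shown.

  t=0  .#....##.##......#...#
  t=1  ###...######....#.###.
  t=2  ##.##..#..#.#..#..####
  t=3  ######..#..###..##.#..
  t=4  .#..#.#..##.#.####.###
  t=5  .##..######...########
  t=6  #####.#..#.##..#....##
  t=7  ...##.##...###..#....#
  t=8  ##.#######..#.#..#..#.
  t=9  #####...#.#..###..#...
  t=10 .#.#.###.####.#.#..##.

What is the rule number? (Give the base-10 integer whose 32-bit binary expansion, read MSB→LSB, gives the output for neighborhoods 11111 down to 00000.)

  [31] ##### => .  t=1,i=8
  [30] ####. => #  t=1,i=10
  [29] ###.# => #  t=1,i=20
  [28] ###.. => .  t=1,i=2
  [27] ##.## => #  t=0,i=8
  [26] ##.#. => .  t=3,i=18
  [25] ##..# => #  t=2,i=5
  [24] ##... => #  t=0,i=11
  [23] #.### => #  t=1,i=0
  [22] #.##. => #  t=0,i=9
  [21] #.#.# => .  t=4,i=12
  [20] #.#.. => #  t=0,i=1
  [19] #..## => #  t=2,i=17
  [18] #..#. => .  t=2,i=6
  [17] #...# => #  t=0,i=19
  [16] #.... => .  t=0,i=3
  [15] .#### => #  t=1,i=7
  [14] .###. => #  t=1,i=1
  [13] .##.# => #  t=0,i=7
  [12] .##.. => #  t=0,i=10
  [11] .#.## => .  t=1,i=17
  [10] .#.#. => #  t=0,i=0
  [9] .#..# => #  t=2,i=8
  [8] .#... => #  t=0,i=2
  [7] ..### => .  t=1,i=6
  [6] ..##. => #  t=0,i=6
  [5] ..#.# => .  t=0,i=21
  [4] ..#.. => .  t=0,i=17
  [3] ...## => .  t=0,i=5
  [2] ...#. => #  t=0,i=16
  [1] ....# => .  t=0,i=4
  [0] ..... => .  t=0,i=13
  bits 01101011110110101111011101000100 = 1809512260

1809512260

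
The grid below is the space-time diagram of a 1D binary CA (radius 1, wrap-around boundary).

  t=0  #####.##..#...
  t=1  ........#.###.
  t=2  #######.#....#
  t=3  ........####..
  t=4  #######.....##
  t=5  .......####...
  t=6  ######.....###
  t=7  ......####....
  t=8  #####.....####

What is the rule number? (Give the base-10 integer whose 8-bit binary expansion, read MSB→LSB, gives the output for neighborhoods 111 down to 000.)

21

  nb ###: next=.  (t=0,i=1, bit7=0)
  nb ##.: next=.  (t=0,i=4, bit6=0)
  nb #.#: next=.  (t=0,i=5, bit5=0)
  nb #..: next=#  (t=0,i=8, bit4=1)
  nb .##: next=.  (t=0,i=0, bit3=0)
  nb .#.: next=#  (t=0,i=10, bit2=1)
  nb ..#: next=.  (t=0,i=9, bit1=0)
  nb ...: next=#  (t=0,i=12, bit0=1)
  bits 00010101 = 21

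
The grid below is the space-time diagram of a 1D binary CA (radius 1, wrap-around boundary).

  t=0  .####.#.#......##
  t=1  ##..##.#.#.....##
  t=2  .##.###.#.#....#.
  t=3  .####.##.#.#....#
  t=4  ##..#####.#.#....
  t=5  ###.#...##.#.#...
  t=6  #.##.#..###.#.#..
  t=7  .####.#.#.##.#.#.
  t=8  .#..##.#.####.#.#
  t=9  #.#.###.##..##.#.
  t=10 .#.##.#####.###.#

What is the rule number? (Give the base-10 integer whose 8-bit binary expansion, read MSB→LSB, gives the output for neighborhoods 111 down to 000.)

120

  nb ###: next=.  (t=0,i=2, bit7=0)
  nb ##.: next=#  (t=0,i=4, bit6=1)
  nb #.#: next=#  (t=0,i=0, bit5=1)
  nb #..: next=#  (t=0,i=9, bit4=1)
  nb .##: next=#  (t=0,i=1, bit3=1)
  nb .#.: next=.  (t=0,i=6, bit2=0)
  nb ..#: next=.  (t=0,i=14, bit1=0)
  nb ...: next=.  (t=0,i=10, bit0=0)
  bits 01111000 = 120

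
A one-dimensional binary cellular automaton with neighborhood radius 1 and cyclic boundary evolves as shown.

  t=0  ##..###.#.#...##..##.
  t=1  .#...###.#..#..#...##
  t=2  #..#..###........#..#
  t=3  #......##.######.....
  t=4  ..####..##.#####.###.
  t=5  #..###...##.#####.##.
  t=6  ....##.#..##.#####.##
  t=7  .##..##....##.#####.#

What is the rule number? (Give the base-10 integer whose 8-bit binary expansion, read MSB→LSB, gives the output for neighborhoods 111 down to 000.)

  ### -> #   bit 7 = 1  t=0,i=5
  ##. -> #   bit 6 = 1  t=0,i=1
  #.# -> #   bit 5 = 1  t=0,i=7
  #.. -> .   bit 4 = 0  t=0,i=2
  .## -> .   bit 3 = 0  t=0,i=0
  .#. -> .   bit 2 = 0  t=0,i=8
  ..# -> .   bit 1 = 0  t=0,i=3
  ... -> #   bit 0 = 1  t=0,i=12
  bits 11100001 = 225

225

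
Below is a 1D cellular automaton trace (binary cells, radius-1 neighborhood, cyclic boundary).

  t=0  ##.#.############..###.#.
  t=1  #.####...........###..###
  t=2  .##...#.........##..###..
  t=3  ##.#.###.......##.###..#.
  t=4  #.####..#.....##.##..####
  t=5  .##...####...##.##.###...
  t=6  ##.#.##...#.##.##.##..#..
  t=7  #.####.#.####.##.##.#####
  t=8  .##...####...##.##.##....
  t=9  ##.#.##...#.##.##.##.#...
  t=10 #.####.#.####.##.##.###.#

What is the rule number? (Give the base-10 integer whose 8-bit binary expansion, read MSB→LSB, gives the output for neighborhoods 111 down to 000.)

  ###|.  b7=0 t=0,i=6
  ##.|.  b6=0 t=0,i=1
  #.#|#  b5=1 t=0,i=2
  #..|#  b4=1 t=0,i=17
  .##|#  b3=1 t=0,i=0
  .#.|#  b2=1 t=0,i=3
  ..#|#  b1=1 t=0,i=18
  ...|.  b0=0 t=1,i=7
  bits 00111110 = 62

62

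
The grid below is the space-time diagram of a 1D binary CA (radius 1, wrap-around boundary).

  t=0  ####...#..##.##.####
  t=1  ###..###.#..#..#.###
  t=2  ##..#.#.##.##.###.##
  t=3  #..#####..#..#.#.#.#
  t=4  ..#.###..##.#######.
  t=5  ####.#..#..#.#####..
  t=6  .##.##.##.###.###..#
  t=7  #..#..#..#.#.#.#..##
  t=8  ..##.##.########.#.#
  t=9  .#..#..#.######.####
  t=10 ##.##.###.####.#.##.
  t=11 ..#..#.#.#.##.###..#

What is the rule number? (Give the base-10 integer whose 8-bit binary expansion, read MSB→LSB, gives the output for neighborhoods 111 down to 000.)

167

  nb ###: next=#  (t=0,i=0, bit7=1)
  nb ##.: next=.  (t=0,i=3, bit6=0)
  nb #.#: next=#  (t=0,i=12, bit5=1)
  nb #..: next=.  (t=0,i=4, bit4=0)
  nb .##: next=.  (t=0,i=10, bit3=0)
  nb .#.: next=#  (t=0,i=7, bit2=1)
  nb ..#: next=#  (t=0,i=6, bit1=1)
  nb ...: next=#  (t=0,i=5, bit0=1)
  bits 10100111 = 167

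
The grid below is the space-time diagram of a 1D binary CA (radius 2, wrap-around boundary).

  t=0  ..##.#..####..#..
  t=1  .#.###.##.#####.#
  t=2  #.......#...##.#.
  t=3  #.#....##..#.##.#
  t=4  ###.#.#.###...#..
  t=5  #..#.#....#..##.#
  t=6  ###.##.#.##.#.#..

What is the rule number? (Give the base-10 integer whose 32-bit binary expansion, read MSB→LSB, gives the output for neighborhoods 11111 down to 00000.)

3592238236

  #####|#  b31=1 t=1,i=12
  ####.|#  b30=1 t=0,i=10
  ###.#|.  b29=0 t=1,i=5
  ###..|#  b28=1 t=0,i=11
  ##.##|.  b27=0 t=1,i=6
  ##.#.|#  b26=1 t=0,i=4
  ##..#|#  b25=1 t=0,i=12
  ##...|.  b24=0 t=4,i=11
  #.###|.  b23=0 t=1,i=3
  #.##.|.  b22=0 t=1,i=7
  #.#.#|.  b21=0 t=1,i=1
  #.#..|#  b20=1 t=0,i=5
  #..##|#  b19=1 t=0,i=7
  #..#.|#  b18=1 t=0,i=13
  #...#|.  b17=0 t=2,i=10
  #....|#  b16=1 t=0,i=16
  .####|.  b15=0 t=0,i=9
  .###.|.  b14=0 t=1,i=4
  .##.#|#  b13=1 t=0,i=3
  .##..|#  b12=1 t=3,i=8
  .#.##|.  b11=0 t=1,i=2
  .#.#.|#  b10=1 t=1,i=0
  .#..#|.  b9=0 t=0,i=6
  .#...|.  b8=0 t=0,i=15
  ..###|#  b7=1 t=0,i=8
  ..##.|.  b6=0 t=0,i=2
  ..#.#|.  b5=0 t=3,i=11
  ..#..|#  b4=1 t=0,i=14
  ...##|#  b3=1 t=0,i=1
  ...#.|#  b2=1 t=2,i=7
  ....#|.  b1=0 t=0,i=0
  .....|.  b0=0 t=2,i=3
  bits 11010110000111010011010010011100 = 3592238236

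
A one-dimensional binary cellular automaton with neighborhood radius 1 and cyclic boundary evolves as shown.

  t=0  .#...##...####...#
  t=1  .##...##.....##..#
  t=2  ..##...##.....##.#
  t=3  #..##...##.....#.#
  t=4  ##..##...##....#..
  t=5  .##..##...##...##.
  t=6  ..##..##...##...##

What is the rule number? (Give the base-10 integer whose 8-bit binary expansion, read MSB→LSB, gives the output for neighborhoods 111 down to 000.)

  ###|.  b7=0 t=0,i=11
  ##.|#  b6=1 t=0,i=6
  #.#|.  b5=0 t=0,i=0
  #..|#  b4=1 t=0,i=2
  .##|.  b3=0 t=0,i=5
  .#.|#  b2=1 t=0,i=1
  ..#|.  b1=0 t=0,i=4
  ...|.  b0=0 t=0,i=3
  bits 01010100 = 84

84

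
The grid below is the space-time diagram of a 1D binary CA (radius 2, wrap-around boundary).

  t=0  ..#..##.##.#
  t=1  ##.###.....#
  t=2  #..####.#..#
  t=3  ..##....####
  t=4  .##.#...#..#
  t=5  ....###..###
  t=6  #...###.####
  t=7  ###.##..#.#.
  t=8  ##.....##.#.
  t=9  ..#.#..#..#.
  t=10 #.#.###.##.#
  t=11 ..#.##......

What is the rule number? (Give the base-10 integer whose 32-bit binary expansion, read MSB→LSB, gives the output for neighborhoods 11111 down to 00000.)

  #####|#  b31=1 t=6,i=10
  ####.|.  b30=0 t=2,i=5
  ###.#|.  b29=0 t=1,i=1
  ###..|#  b28=1 t=1,i=5
  ##.##|.  b27=0 t=0,i=7
  ##.#.|.  b26=0 t=0,i=10
  ##..#|.  b25=0 t=2,i=1
  ##...|#  b24=1 t=1,i=6
  #.###|#  b23=1 t=1,i=3
  #.##.|.  b22=0 t=0,i=8
  #.#.#|#  b21=1 t=7,i=10
  #.#..|#  b20=1 t=0,i=11
  #..##|#  b19=1 t=0,i=4
  #..#.|#  b18=1 t=0,i=1
  #...#|#  b17=1 t=4,i=6
  #....|.  b16=0 t=1,i=7
  .####|.  b15=0 t=2,i=4
  .###.|#  b14=1 t=1,i=0
  .##.#|.  b13=0 t=0,i=6
  .##..|.  b12=0 t=2,i=0
  .#.##|.  b11=0 t=4,i=0
  .#.#.|.  b10=0 t=7,i=9
  .#..#|#  b9=1 t=0,i=0
  .#...|#  b8=1 t=4,i=5
  ..###|#  b7=1 t=1,i=11
  ..##.|#  b6=1 t=0,i=5
  ..#.#|#  b5=1 t=4,i=11
  ..#..|.  b4=0 t=0,i=2
  ...##|.  b3=0 t=1,i=10
  ...#.|.  b2=0 t=4,i=7
  ....#|.  b1=0 t=1,i=9
  .....|#  b0=1 t=1,i=8
  bits 10010001101111100100001111100001 = 2445165537

2445165537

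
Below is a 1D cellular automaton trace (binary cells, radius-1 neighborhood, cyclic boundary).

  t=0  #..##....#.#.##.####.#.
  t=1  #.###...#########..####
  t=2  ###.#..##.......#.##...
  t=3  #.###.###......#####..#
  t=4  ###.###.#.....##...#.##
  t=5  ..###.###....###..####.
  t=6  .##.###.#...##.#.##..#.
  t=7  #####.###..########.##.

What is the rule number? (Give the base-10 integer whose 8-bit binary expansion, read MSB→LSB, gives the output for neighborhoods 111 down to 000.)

110

  nb ###: next=.  (t=0,i=17, bit7=0)
  nb ##.: next=#  (t=0,i=4, bit6=1)
  nb #.#: next=#  (t=0,i=10, bit5=1)
  nb #..: next=.  (t=0,i=1, bit4=0)
  nb .##: next=#  (t=0,i=3, bit3=1)
  nb .#.: next=#  (t=0,i=0, bit2=1)
  nb ..#: next=#  (t=0,i=2, bit1=1)
  nb ...: next=.  (t=0,i=6, bit0=0)
  bits 01101110 = 110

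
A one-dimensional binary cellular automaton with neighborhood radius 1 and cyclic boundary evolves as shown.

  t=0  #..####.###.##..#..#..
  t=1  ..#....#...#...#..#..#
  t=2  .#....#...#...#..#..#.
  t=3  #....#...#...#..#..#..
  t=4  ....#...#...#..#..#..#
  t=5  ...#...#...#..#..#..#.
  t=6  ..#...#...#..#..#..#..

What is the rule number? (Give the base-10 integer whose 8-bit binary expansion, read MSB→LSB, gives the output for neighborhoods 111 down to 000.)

34

  [7] ### => .  t=0,i=4
  [6] ##. => .  t=0,i=6
  [5] #.# => #  t=0,i=7
  [4] #.. => .  t=0,i=1
  [3] .## => .  t=0,i=3
  [2] .#. => .  t=0,i=0
  [1] ..# => #  t=0,i=2
  [0] ... => .  t=1,i=4
  bits 00100010 = 34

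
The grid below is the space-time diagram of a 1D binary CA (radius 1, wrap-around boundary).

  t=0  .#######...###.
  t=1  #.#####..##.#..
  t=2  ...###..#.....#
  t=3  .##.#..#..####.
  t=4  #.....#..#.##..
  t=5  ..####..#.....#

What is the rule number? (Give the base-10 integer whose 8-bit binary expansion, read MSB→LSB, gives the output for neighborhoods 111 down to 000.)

131

  nb ###: next=#  (t=0,i=2, bit7=1)
  nb ##.: next=.  (t=0,i=7, bit6=0)
  nb #.#: next=.  (t=1,i=1, bit5=0)
  nb #..: next=.  (t=0,i=8, bit4=0)
  nb .##: next=.  (t=0,i=1, bit3=0)
  nb .#.: next=.  (t=1,i=0, bit2=0)
  nb ..#: next=#  (t=0,i=0, bit1=1)
  nb ...: next=#  (t=0,i=9, bit0=1)
  bits 10000011 = 131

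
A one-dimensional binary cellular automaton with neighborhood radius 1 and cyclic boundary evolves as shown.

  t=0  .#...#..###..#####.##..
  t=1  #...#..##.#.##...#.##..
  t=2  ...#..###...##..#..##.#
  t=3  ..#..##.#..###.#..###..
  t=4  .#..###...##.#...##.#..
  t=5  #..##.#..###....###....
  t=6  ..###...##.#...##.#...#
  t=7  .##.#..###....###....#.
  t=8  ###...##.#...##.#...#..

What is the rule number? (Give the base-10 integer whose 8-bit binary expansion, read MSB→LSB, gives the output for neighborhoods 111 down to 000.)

74

  [7] ### => .  t=0,i=9
  [6] ##. => #  t=0,i=10
  [5] #.# => .  t=0,i=18
  [4] #.. => .  t=0,i=2
  [3] .## => #  t=0,i=8
  [2] .#. => .  t=0,i=1
  [1] ..# => #  t=0,i=0
  [0] ... => .  t=0,i=3
  bits 01001010 = 74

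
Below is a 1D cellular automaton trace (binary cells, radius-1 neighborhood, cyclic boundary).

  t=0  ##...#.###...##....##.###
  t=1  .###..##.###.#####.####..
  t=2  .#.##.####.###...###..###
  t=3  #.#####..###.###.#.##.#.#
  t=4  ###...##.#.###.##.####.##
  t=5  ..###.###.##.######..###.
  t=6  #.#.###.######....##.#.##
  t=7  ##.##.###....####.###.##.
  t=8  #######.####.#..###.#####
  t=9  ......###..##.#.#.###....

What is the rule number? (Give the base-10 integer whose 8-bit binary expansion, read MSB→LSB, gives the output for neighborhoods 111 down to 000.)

  ### -> .   bit 7 = 0  t=0,i=0
  ##. -> #   bit 6 = 1  t=0,i=1
  #.# -> #   bit 5 = 1  t=0,i=6
  #.. -> #   bit 4 = 1  t=0,i=2
  .## -> #   bit 3 = 1  t=0,i=7
  .#. -> .   bit 2 = 0  t=0,i=5
  ..# -> .   bit 1 = 0  t=0,i=4
  ... -> #   bit 0 = 1  t=0,i=3
  bits 01111001 = 121

121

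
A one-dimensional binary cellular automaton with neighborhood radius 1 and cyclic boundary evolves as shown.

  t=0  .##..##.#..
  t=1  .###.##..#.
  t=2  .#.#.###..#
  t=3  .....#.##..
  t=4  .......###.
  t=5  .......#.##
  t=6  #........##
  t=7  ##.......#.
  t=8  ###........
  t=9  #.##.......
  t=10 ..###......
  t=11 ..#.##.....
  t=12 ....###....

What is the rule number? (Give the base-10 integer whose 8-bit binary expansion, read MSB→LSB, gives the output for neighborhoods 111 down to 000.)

  ###|.  b7=0 t=1,i=2
  ##.|#  b6=1 t=0,i=2
  #.#|.  b5=0 t=0,i=7
  #..|#  b4=1 t=0,i=3
  .##|#  b3=1 t=0,i=1
  .#.|.  b2=0 t=0,i=8
  ..#|.  b1=0 t=0,i=0
  ...|.  b0=0 t=0,i=10
  bits 01011000 = 88

88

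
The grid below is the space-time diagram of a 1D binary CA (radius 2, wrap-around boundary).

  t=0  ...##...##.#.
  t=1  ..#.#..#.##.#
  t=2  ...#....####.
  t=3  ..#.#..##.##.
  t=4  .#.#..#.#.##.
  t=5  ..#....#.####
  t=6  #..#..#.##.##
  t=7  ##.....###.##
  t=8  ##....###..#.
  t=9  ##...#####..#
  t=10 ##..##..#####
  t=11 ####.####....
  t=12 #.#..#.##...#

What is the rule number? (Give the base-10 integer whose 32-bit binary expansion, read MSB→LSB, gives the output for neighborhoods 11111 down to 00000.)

  ##### -> .   bit 31 = 0  t=9,i=7
  ####. -> #   bit 30 = 1  t=2,i=10
  ###.# -> .   bit 29 = 0  t=7,i=9
  ###.. -> #   bit 28 = 1  t=2,i=11
  ##.## -> .   bit 27 = 0  t=3,i=9
  ##.#. -> #   bit 26 = 1  t=0,i=10
  ##..# -> #   bit 25 = 1  t=4,i=12
  ##... -> .   bit 24 = 0  t=0,i=5
  #.### -> #   bit 23 = 1  t=5,i=9
  #.##. -> #   bit 22 = 1  t=1,i=9
  #.#.# -> .   bit 21 = 0  t=4,i=8
  #.#.. -> .   bit 20 = 0  t=0,i=11
  #..## -> #   bit 19 = 1  t=3,i=6
  #..#. -> .   bit 18 = 0  t=1,i=1
  #...# -> .   bit 17 = 0  t=0,i=6
  #.... -> .   bit 16 = 0  t=0,i=0
  .#### -> .   bit 15 = 0  t=2,i=9
  .###. -> #   bit 14 = 1  t=6,i=12
  .##.# -> #   bit 13 = 1  t=0,i=9
  .##.. -> #   bit 12 = 1  t=0,i=4
  .#.## -> #   bit 11 = 1  t=1,i=8
  .#.#. -> #   bit 10 = 1  t=1,i=3
  .#..# -> .   bit 9 = 0  t=1,i=0
  .#... -> #   bit 8 = 1  t=0,i=12
  ..### -> #   bit 7 = 1  t=2,i=8
  ..##. -> .   bit 6 = 0  t=0,i=3
  ..#.# -> .   bit 5 = 0  t=1,i=2
  ..#.. -> .   bit 4 = 0  t=2,i=3
  ...## -> #   bit 3 = 1  t=0,i=2
  ...#. -> #   bit 2 = 1  t=2,i=2
  ....# -> .   bit 1 = 0  t=0,i=1
  ..... -> .   bit 0 = 0  t=7,i=4
  bits 01010110110010000111110110001100 = 1455979916

1455979916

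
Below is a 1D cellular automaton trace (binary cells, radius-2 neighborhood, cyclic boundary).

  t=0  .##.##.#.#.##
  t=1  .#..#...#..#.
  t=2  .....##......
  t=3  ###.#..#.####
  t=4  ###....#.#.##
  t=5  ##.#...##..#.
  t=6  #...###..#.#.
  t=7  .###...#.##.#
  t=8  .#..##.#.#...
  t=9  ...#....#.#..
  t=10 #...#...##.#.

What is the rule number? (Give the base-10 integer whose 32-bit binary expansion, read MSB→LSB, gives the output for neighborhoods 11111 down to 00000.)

3821667625

  nb #####: next=#  (t=3,i=0, bit31=1)
  nb ####.: next=#  (t=3,i=1, bit30=1)
  nb ###.#: next=#  (t=3,i=2, bit29=1)
  nb ###..: next=.  (t=4,i=2, bit28=0)
  nb ##.##: next=.  (t=0,i=0, bit27=0)
  nb ##.#.: next=.  (t=0,i=6, bit26=0)
  nb ##..#: next=#  (t=5,i=9, bit25=1)
  nb ##...: next=#  (t=2,i=7, bit24=1)
  nb #.###: next=#  (t=3,i=9, bit23=1)
  nb #.##.: next=#  (t=0,i=1, bit22=1)
  nb #.#.#: next=.  (t=0,i=7, bit21=0)
  nb #.#..: next=.  (t=3,i=4, bit20=0)
  nb #..##: next=#  (t=8,i=3, bit19=1)
  nb #..#.: next=.  (t=1,i=0, bit18=0)
  nb #...#: next=#  (t=1,i=6, bit17=1)
  nb #....: next=.  (t=2,i=8, bit16=0)
  nb .####: next=.  (t=3,i=10, bit15=0)
  nb .###.: next=.  (t=6,i=5, bit14=0)
  nb .##.#: next=.  (t=0,i=2, bit13=0)
  nb .##..: next=.  (t=2,i=6, bit12=0)
  nb .#.##: next=.  (t=0,i=10, bit11=0)
  nb .#.#.: next=#  (t=0,i=8, bit10=1)
  nb .#..#: next=.  (t=1,i=2, bit9=0)
  nb .#...: next=#  (t=1,i=5, bit8=1)
  nb ..###: next=.  (t=6,i=4, bit7=0)
  nb ..##.: next=.  (t=2,i=5, bit6=0)
  nb ..#.#: next=#  (t=3,i=7, bit5=1)
  nb ..#..: next=.  (t=1,i=1, bit4=0)
  nb ...##: next=#  (t=2,i=4, bit3=1)
  nb ...#.: next=.  (t=1,i=7, bit2=0)
  nb ....#: next=.  (t=2,i=3, bit1=0)
  nb .....: next=#  (t=2,i=0, bit0=1)
  bits 11100011110010100000010100101001 = 3821667625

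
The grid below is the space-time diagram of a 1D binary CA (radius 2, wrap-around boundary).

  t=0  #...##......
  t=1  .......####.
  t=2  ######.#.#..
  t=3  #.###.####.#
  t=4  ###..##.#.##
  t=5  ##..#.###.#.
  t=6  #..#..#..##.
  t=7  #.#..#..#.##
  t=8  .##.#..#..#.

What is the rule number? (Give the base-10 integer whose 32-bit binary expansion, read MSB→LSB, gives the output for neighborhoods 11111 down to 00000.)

  ##### -> #   bit 31 = 1  t=2,i=2
  ####. -> #   bit 30 = 1  t=1,i=9
  ###.# -> .   bit 29 = 0  t=2,i=5
  ###.. -> .   bit 28 = 0  t=1,i=10
  ##.## -> #   bit 27 = 1  t=3,i=1
  ##.#. -> #   bit 26 = 1  t=2,i=6
  ##..# -> .   bit 25 = 0  t=4,i=3
  ##... -> .   bit 24 = 0  t=0,i=6
  #.### -> #   bit 23 = 1  t=3,i=2
  #.##. -> #   bit 22 = 1  t=3,i=11
  #.#.# -> #   bit 21 = 1  t=2,i=7
  #.#.. -> #   bit 20 = 1  t=2,i=9
  #..## -> #   bit 19 = 1  t=2,i=11
  #..#. -> #   bit 18 = 1  t=5,i=3
  #...# -> .   bit 17 = 0  t=0,i=2
  #.... -> #   bit 16 = 1  t=0,i=7
  .#### -> .   bit 15 = 0  t=1,i=8
  .###. -> .   bit 14 = 0  t=3,i=3
  .##.# -> #   bit 13 = 1  t=3,i=0
  .##.. -> .   bit 12 = 0  t=0,i=5
  .#.## -> .   bit 11 = 0  t=4,i=9
  .#.#. -> #   bit 10 = 1  t=2,i=8
  .#..# -> .   bit 9 = 0  t=2,i=10
  .#... -> .   bit 8 = 0  t=0,i=1
  ..### -> #   bit 7 = 1  t=1,i=7
  ..##. -> .   bit 6 = 0  t=0,i=4
  ..#.# -> .   bit 5 = 0  t=5,i=4
  ..#.. -> .   bit 4 = 0  t=0,i=0
  ...## -> .   bit 3 = 0  t=0,i=3
  ...#. -> .   bit 2 = 0  t=0,i=11
  ....# -> #   bit 1 = 1  t=0,i=10
  ..... -> #   bit 0 = 1  t=0,i=8
  bits 11001100111111010010010010000011 = 3439142019

3439142019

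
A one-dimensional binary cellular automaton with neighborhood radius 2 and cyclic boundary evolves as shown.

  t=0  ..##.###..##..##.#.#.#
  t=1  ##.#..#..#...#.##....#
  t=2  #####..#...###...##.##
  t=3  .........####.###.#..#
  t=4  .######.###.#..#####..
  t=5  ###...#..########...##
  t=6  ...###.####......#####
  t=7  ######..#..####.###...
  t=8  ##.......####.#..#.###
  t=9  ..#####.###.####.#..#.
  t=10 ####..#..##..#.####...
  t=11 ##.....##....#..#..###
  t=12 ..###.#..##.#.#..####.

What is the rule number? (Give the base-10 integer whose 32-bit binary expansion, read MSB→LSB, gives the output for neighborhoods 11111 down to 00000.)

622584493

  [31] ##### => .  t=2,i=0
  [30] ####. => .  t=2,i=3
  [29] ###.# => #  t=1,i=1
  [28] ###.. => .  t=0,i=7
  [27] ##.## => .  t=0,i=4
  [26] ##.#. => #  t=0,i=16
  [25] ##..# => .  t=0,i=8
  [24] ##... => #  t=1,i=17
  [23] #.### => .  t=0,i=5
  [22] #.##. => .  t=1,i=15
  [21] #.#.# => .  t=0,i=17
  [20] #.#.. => #  t=0,i=21
  [19] #..## => #  t=0,i=1
  [18] #..#. => .  t=1,i=5
  [17] #...# => #  t=1,i=11
  [16] #.... => #  t=1,i=18
  [15] .#### => #  t=2,i=21
  [14] .###. => #  t=0,i=6
  [13] .##.# => #  t=0,i=3
  [12] .##.. => .  t=0,i=11
  [11] .#.## => .  t=1,i=14
  [10] .#.#. => .  t=0,i=18
  [9] .#..# => #  t=0,i=0
  [8] .#... => .  t=1,i=10
  [7] ..### => #  t=1,i=21
  [6] ..##. => .  t=0,i=2
  [5] ..#.# => #  t=1,i=13
  [4] ..#.. => .  t=1,i=6
  [3] ...## => #  t=1,i=20
  [2] ...#. => #  t=1,i=12
  [1] ....# => .  t=1,i=19
  [0] ..... => #  t=3,i=2
  bits 00100101000110111110001010101101 = 622584493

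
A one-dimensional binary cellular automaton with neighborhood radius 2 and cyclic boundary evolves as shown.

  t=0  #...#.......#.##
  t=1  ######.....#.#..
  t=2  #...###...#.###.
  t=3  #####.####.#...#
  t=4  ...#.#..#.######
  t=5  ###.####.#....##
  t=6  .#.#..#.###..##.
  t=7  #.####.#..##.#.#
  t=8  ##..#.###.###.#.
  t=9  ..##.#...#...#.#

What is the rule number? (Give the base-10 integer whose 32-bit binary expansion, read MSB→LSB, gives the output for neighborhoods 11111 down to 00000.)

  [31] ##### => .  t=1,i=2
  [30] ####. => #  t=1,i=4
  [29] ###.# => .  t=2,i=14
  [28] ###.. => #  t=0,i=0
  [27] ##.## => #  t=3,i=5
  [26] ##.#. => #  t=2,i=15
  [25] ##..# => #  t=6,i=11
  [24] ##... => #  t=0,i=1
  [23] #.### => .  t=0,i=14
  [22] #.##. => .  t=7,i=15
  [21] #.#.# => .  t=7,i=13
  [20] #.#.. => #  t=1,i=13
  [19] #..## => .  t=1,i=15
  [18] #..#. => #  t=4,i=7
  [17] #...# => #  t=0,i=2
  [16] #.... => .  t=0,i=6
  [15] .#### => .  t=1,i=1
  [14] .###. => .  t=0,i=15
  [13] .##.# => #  t=7,i=0
  [12] .##.. => .  t=6,i=14
  [11] .#.## => #  t=0,i=13
  [10] .#.#. => #  t=1,i=12
  [9] .#..# => #  t=1,i=14
  [8] .#... => #  t=0,i=5
  [7] ..### => #  t=1,i=0
  [6] ..##. => #  t=6,i=13
  [5] ..#.# => .  t=0,i=12
  [4] ..#.. => #  t=0,i=4
  [3] ...## => #  t=2,i=3
  [2] ...#. => #  t=0,i=3
  [1] ....# => .  t=0,i=10
  [0] ..... => .  t=0,i=7
  bits 01011111000101100010111111011100 = 1595289564

1595289564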